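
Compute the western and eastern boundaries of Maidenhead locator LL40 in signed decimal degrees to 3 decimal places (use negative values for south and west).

48.000, 50.000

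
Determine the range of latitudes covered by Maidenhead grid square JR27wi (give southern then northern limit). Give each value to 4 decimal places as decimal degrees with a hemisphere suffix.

Field J=9, R=17: +9·20° lon, +17·10° lat → SW at lon 0°, lat 80°.
Square 2, 7: +2·2° lon, +7·1° lat → SW at lon 4°, lat 87°.
Subsquare w=22, i=8: +22·0.0833333° lon, +8·0.0416667° lat → SW at lon 5.83333°, lat 87.3333°.
Cell spans 0.0833333° lon × 0.0416667° lat.
south 87.3333° N, north 87.3750° N.

87.3333° N, 87.3750° N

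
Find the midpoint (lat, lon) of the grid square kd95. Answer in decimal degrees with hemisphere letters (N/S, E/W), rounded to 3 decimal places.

Field K=10, D=3: +10·20° lon, +3·10° lat → SW at lon 20°, lat -60°.
Square 9, 5: +9·2° lon, +5·1° lat → SW at lon 38°, lat -55°.
Cell spans 2° lon × 1° lat. Centre is SW corner plus half of each.
latitude 54.500° S, longitude 39.000° E.

54.500° S, 39.000° E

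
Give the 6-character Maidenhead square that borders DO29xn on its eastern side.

DO39an

Longitude subsquare x = 23; +1 → 24, wraps to 0 = a, carry into square.
Longitude square 2; +1 → 3.
The latitude characters are unchanged.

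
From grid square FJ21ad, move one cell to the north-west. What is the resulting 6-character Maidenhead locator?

FJ11xe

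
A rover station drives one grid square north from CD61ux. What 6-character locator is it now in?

CD62ua

Latitude subsquare x = 23; +1 → 24, wraps to 0 = a, carry into square.
Latitude square 1; +1 → 2.
The longitude characters are unchanged.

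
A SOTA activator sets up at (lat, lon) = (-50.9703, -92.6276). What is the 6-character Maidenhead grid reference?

Offset from 180°W / 90°S: lon 87.3724°, lat 39.0297°.
Field: 87.3724/20 → 4 → E, 39.0297/10 → 3 → D; chars ED.
Square: 7.3724/2 → 3, 9.0297/1 → 9; chars 39.
Subsquare: 1.3724/0.0833333 → 16 → q, 0.0297/0.0416667 → 0 → a; chars qa.

ED39qa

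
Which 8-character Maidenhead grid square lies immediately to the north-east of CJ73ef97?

CJ73ff08

Longitude extended square 9; +1 → 10, wraps to 0, carry into subsquare.
Longitude subsquare e = 4; +1 → 5 = f.
Latitude extended square 7; +1 → 8.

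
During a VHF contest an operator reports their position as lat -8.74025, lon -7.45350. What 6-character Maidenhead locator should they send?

Add 180° to longitude and 90° to latitude: 172.5465, 81.2597.
Field (20°×10°, letters A–R): lon ⌊172.5465/20⌋ = 8 → I; lat ⌊81.2597/10⌋ = 8 → I.
Square (2°×1°, digits 0–9): lon ⌊12.5465/2⌋ = 6; lat ⌊1.2597/1⌋ = 1.
Subsquare (5′×2.5′, letters a–x): lon ⌊0.5465/0.0833333⌋ = 6 → g; lat ⌊0.2597/0.0416667⌋ = 6 → g.

II61gg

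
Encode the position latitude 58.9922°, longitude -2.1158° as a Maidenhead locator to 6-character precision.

Shift to the Maidenhead origin (180°W, 90°S): lon 177.8842, lat 148.9922.
Field (20°×10°, letters A–R): lon ⌊177.8842/20⌋ = 8 → I; lat ⌊148.9922/10⌋ = 14 → O.
Square (2°×1°, digits 0–9): lon ⌊17.8842/2⌋ = 8; lat ⌊8.9922/1⌋ = 8.
Subsquare (5′×2.5′, letters a–x): lon ⌊1.8842/0.0833333⌋ = 22 → w; lat ⌊0.9922/0.0416667⌋ = 23 → x.

IO88wx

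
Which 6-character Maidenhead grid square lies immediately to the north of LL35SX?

Latitude subsquare x = 23; +1 → 24, wraps to 0 = a, carry into square.
Latitude square 5; +1 → 6.
The longitude characters are unchanged.

LL36sa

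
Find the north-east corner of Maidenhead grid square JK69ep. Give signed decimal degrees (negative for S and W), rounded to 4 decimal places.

19.6667, 12.4167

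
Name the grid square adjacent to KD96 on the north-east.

Longitude square 9; +1 → 10, wraps to 0, carry into field.
Longitude field K = 10; +1 → 11 = L.
Latitude square 6; +1 → 7.

LD07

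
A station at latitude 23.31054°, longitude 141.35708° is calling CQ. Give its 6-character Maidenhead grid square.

QL03qh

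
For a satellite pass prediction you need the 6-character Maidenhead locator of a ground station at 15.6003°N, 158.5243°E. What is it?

QK95go

Add 180° to longitude and 90° to latitude: 338.5243, 105.6003.
Field (20°×10°, letters A–R): lon ⌊338.5243/20⌋ = 16 → Q; lat ⌊105.6003/10⌋ = 10 → K.
Square (2°×1°, digits 0–9): lon ⌊18.5243/2⌋ = 9; lat ⌊5.6003/1⌋ = 5.
Subsquare (5′×2.5′, letters a–x): lon ⌊0.5243/0.0833333⌋ = 6 → g; lat ⌊0.6003/0.0416667⌋ = 14 → o.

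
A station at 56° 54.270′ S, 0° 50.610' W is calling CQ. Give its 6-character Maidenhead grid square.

ID93nc

Offset from 180°W / 90°S: lon 179.1565°, lat 33.0955°.
Field: 179.1565/20 → 8 → I, 33.0955/10 → 3 → D; chars ID.
Square: 19.1565/2 → 9, 3.0955/1 → 3; chars 93.
Subsquare: 1.1565/0.0833333 → 13 → n, 0.0955/0.0416667 → 2 → c; chars nc.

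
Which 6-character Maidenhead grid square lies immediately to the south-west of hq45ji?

HQ45ih

Longitude subsquare j = 9; −1 → 8 = i.
Latitude subsquare i = 8; −1 → 7 = h.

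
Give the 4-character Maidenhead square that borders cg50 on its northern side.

Latitude square 0; +1 → 1.
The longitude characters are unchanged.

CG51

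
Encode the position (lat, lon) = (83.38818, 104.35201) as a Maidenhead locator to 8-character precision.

Offset from 180°W / 90°S: lon 284.35201°, lat 173.38818°.
Field (20°×10°, letters A–R): 284.35201/20 → 14 → O, 173.38818/10 → 17 → R; chars OR.
Square (2°×1°, digits 0–9): 4.35201/2 → 2, 3.38818/1 → 3; chars 23.
Subsquare (5′×2.5′, letters a–x): 0.35201/0.0833333 → 4 → e, 0.38818/0.0416667 → 9 → j; chars ej.
Extended square (30″×15″, digits 0–9): 0.01868/0.00833333 → 2, 0.01318/0.00416667 → 3; chars 23.

OR23ej23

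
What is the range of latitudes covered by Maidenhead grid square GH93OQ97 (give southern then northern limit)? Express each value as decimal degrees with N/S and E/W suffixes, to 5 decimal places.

16.30417° S, 16.30000° S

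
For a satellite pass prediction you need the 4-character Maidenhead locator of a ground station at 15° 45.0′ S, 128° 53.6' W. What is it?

Shift to the Maidenhead origin (180°W, 90°S): lon 51.11, lat 74.25.
Field: lon ⌊51.11/20⌋ = 2 → C; lat ⌊74.25/10⌋ = 7 → H.
Square: lon ⌊11.11/2⌋ = 5; lat ⌊4.25/1⌋ = 4.

CH54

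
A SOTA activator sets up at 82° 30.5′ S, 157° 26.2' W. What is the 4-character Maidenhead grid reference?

BA17

Shift to the Maidenhead origin (180°W, 90°S): lon 22.56, lat 7.49.
Field (20°×10°, letters A–R): 22.56/20 → 1 → B, 7.49/10 → 0 → A; chars BA.
Square (2°×1°, digits 0–9): 2.56/2 → 1, 7.49/1 → 7; chars 17.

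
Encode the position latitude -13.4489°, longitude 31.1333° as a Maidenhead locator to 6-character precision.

Offset from 180°W / 90°S: lon 211.1333°, lat 76.5511°.
Field (20°×10°, letters A–R): 211.1333/20 → 10 → K, 76.5511/10 → 7 → H; chars KH.
Square (2°×1°, digits 0–9): 11.1333/2 → 5, 6.5511/1 → 6; chars 56.
Subsquare (5′×2.5′, letters a–x): 1.1333/0.0833333 → 13 → n, 0.5511/0.0416667 → 13 → n; chars nn.

KH56nn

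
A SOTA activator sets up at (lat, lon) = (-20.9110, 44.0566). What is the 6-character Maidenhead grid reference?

LG29ac

Shift to the Maidenhead origin (180°W, 90°S): lon 224.0566, lat 69.0890.
Field: 224.0566/20 → 11 → L, 69.0890/10 → 6 → G; chars LG.
Square: 4.0566/2 → 2, 9.0890/1 → 9; chars 29.
Subsquare: 0.0566/0.0833333 → 0 → a, 0.0890/0.0416667 → 2 → c; chars ac.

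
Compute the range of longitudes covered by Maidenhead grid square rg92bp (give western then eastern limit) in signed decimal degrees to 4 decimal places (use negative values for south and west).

178.0833, 178.1667

Field R=17, G=6: +17·20° lon, +6·10° lat → SW at lon 160°, lat -30°.
Square 9, 2: +9·2° lon, +2·1° lat → SW at lon 178°, lat -28°.
Subsquare b=1, p=15: +1·0.0833333° lon, +15·0.0416667° lat → SW at lon 178.083°, lat -27.375°.
Cell spans 0.0833333° lon × 0.0416667° lat.
west 178.0833, east 178.1667.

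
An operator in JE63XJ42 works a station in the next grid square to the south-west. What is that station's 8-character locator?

Longitude extended square 4; −1 → 3.
Latitude extended square 2; −1 → 1.

JE63xj31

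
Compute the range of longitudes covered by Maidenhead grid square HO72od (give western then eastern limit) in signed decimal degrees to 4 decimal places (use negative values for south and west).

Field H=7, O=14: +7·20° lon, +14·10° lat → SW at lon -40°, lat 50°.
Square 7, 2: +7·2° lon, +2·1° lat → SW at lon -26°, lat 52°.
Subsquare o=14, d=3: +14·0.0833333° lon, +3·0.0416667° lat → SW at lon -24.8333°, lat 52.125°.
Cell spans 0.0833333° lon × 0.0416667° lat.
west -24.8333, east -24.7500.

-24.8333, -24.7500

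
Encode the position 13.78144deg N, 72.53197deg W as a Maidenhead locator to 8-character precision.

FK33rs67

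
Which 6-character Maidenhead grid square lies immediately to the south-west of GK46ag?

GK36xf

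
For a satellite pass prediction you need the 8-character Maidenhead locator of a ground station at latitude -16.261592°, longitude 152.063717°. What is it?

Add 180° to longitude and 90° to latitude: 332.06372, 73.73841.
Field: 332.06372/20 → 16 → Q, 73.73841/10 → 7 → H; chars QH.
Square: 12.06372/2 → 6, 3.73841/1 → 3; chars 63.
Subsquare: 0.06372/0.0833333 → 0 → a, 0.73841/0.0416667 → 17 → r; chars ar.
Extended square: 0.06372/0.00833333 → 7, 0.03007/0.00416667 → 7; chars 77.

QH63ar77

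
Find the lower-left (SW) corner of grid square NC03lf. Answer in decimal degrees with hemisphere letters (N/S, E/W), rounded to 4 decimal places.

66.7917° S, 80.9167° E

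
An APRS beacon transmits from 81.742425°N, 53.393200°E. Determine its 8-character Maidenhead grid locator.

LR61qr78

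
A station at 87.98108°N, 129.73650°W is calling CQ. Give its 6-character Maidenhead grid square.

Offset from 180°W / 90°S: lon 50.2635°, lat 177.9811°.
Field (20°×10°, letters A–R): lon ⌊50.2635/20⌋ = 2 → C; lat ⌊177.9811/10⌋ = 17 → R.
Square (2°×1°, digits 0–9): lon ⌊10.2635/2⌋ = 5; lat ⌊7.9811/1⌋ = 7.
Subsquare (5′×2.5′, letters a–x): lon ⌊0.2635/0.0833333⌋ = 3 → d; lat ⌊0.9811/0.0416667⌋ = 23 → x.

CR57dx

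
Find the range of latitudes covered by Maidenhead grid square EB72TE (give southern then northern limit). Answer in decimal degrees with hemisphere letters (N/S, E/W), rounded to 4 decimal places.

77.8333° S, 77.7917° S

Field E=4, B=1: +4·20° lon, +1·10° lat → SW at lon -100°, lat -80°.
Square 7, 2: +7·2° lon, +2·1° lat → SW at lon -86°, lat -78°.
Subsquare t=19, e=4: +19·0.0833333° lon, +4·0.0416667° lat → SW at lon -84.4167°, lat -77.8333°.
Cell spans 0.0833333° lon × 0.0416667° lat.
south 77.8333° S, north 77.7917° S.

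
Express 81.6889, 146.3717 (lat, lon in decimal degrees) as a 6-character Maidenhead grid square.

QR31eq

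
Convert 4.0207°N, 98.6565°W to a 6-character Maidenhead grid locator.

Add 180° to longitude and 90° to latitude: 81.3435, 94.0207.
Field: lon ⌊81.3435/20⌋ = 4 → E; lat ⌊94.0207/10⌋ = 9 → J.
Square: lon ⌊1.3435/2⌋ = 0; lat ⌊4.0207/1⌋ = 4.
Subsquare: lon ⌊1.3435/0.0833333⌋ = 16 → q; lat ⌊0.0207/0.0416667⌋ = 0 → a.

EJ04qa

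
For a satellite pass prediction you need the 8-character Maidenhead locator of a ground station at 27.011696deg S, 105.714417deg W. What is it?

Shift to the Maidenhead origin (180°W, 90°S): lon 74.28558, lat 62.98830.
Field: 74.28558/20 → 3 → D, 62.98830/10 → 6 → G; chars DG.
Square: 14.28558/2 → 7, 2.98830/1 → 2; chars 72.
Subsquare: 0.28558/0.0833333 → 3 → d, 0.98830/0.0416667 → 23 → x; chars dx.
Extended square: 0.03558/0.00833333 → 4, 0.02997/0.00416667 → 7; chars 47.

DG72dx47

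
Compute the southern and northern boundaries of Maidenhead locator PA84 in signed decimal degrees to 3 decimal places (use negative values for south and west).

Field P=15, A=0: +15·20° lon, +0·10° lat → SW at lon 120°, lat -90°.
Square 8, 4: +8·2° lon, +4·1° lat → SW at lon 136°, lat -86°.
Cell spans 2° lon × 1° lat.
south -86.000, north -85.000.

-86.000, -85.000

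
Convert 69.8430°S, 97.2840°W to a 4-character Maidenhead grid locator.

Offset from 180°W / 90°S: lon 82.72°, lat 20.16°.
Field: 82.72/20 → 4 → E, 20.16/10 → 2 → C; chars EC.
Square: 2.72/2 → 1, 0.16/1 → 0; chars 10.

EC10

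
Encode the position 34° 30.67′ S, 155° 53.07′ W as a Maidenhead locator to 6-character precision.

Add 180° to longitude and 90° to latitude: 24.1155, 55.4888.
Field: 24.1155/20 → 1 → B, 55.4888/10 → 5 → F; chars BF.
Square: 4.1155/2 → 2, 5.4888/1 → 5; chars 25.
Subsquare: 0.1155/0.0833333 → 1 → b, 0.4888/0.0416667 → 11 → l; chars bl.

BF25bl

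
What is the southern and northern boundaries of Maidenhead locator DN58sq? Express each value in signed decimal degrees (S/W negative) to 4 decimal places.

48.6667, 48.7083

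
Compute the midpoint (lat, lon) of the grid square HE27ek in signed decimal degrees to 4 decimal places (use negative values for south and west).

-42.5625, -35.6250

Field H=7, E=4: +7·20° lon, +4·10° lat → SW at lon -40°, lat -50°.
Square 2, 7: +2·2° lon, +7·1° lat → SW at lon -36°, lat -43°.
Subsquare e=4, k=10: +4·0.0833333° lon, +10·0.0416667° lat → SW at lon -35.6667°, lat -42.5833°.
Cell spans 0.0833333° lon × 0.0416667° lat. Centre is SW corner plus half of each.
latitude -42.5625, longitude -35.6250.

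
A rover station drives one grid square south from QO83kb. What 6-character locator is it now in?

Latitude subsquare b = 1; −1 → 0 = a.
The longitude characters are unchanged.

QO83ka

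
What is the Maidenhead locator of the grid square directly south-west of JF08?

Longitude square 0; −1 → -1, wraps to 9, carry into field.
Longitude field J = 9; −1 → 8 = I.
Latitude square 8; −1 → 7.

IF97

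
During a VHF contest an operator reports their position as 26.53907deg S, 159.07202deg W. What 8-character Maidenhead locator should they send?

BG03ll10

Offset from 180°W / 90°S: lon 20.92798°, lat 63.46093°.
Field: lon ⌊20.92798/20⌋ = 1 → B; lat ⌊63.46093/10⌋ = 6 → G.
Square: lon ⌊0.92798/2⌋ = 0; lat ⌊3.46093/1⌋ = 3.
Subsquare: lon ⌊0.92798/0.0833333⌋ = 11 → l; lat ⌊0.46093/0.0416667⌋ = 11 → l.
Extended square: lon ⌊0.01131/0.00833333⌋ = 1; lat ⌊0.00260/0.00416667⌋ = 0.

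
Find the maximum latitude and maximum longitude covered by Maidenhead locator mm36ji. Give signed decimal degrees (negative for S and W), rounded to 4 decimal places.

36.3750, 66.8333

Field M=12, M=12: +12·20° lon, +12·10° lat → SW at lon 60°, lat 30°.
Square 3, 6: +3·2° lon, +6·1° lat → SW at lon 66°, lat 36°.
Subsquare j=9, i=8: +9·0.0833333° lon, +8·0.0416667° lat → SW at lon 66.75°, lat 36.3333°.
Cell spans 0.0833333° lon × 0.0416667° lat. NE corner is SW corner plus one full cell.
latitude 36.3750, longitude 66.8333.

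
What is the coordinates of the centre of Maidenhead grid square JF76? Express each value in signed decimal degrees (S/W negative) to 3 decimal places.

Field J=9, F=5: +9·20° lon, +5·10° lat → SW at lon 0°, lat -40°.
Square 7, 6: +7·2° lon, +6·1° lat → SW at lon 14°, lat -34°.
Cell spans 2° lon × 1° lat. Centre is SW corner plus half of each.
latitude -33.500, longitude 15.000.

-33.500, 15.000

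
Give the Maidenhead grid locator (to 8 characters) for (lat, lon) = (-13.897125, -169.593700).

Add 180° to longitude and 90° to latitude: 10.40630, 76.10287.
Field: lon ⌊10.40630/20⌋ = 0 → A; lat ⌊76.10287/10⌋ = 7 → H.
Square: lon ⌊10.40630/2⌋ = 5; lat ⌊6.10287/1⌋ = 6.
Subsquare: lon ⌊0.40630/0.0833333⌋ = 4 → e; lat ⌊0.10287/0.0416667⌋ = 2 → c.
Extended square: lon ⌊0.07297/0.00833333⌋ = 8; lat ⌊0.01954/0.00416667⌋ = 4.

AH56ec84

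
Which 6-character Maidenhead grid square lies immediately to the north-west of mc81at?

MC71xu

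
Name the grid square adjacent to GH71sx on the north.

Latitude subsquare x = 23; +1 → 24, wraps to 0 = a, carry into square.
Latitude square 1; +1 → 2.
The longitude characters are unchanged.

GH72sa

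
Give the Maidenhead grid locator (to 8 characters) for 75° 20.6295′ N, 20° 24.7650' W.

HQ95ti02

Offset from 180°W / 90°S: lon 159.58725°, lat 165.34382°.
Field: lon ⌊159.58725/20⌋ = 7 → H; lat ⌊165.34382/10⌋ = 16 → Q.
Square: lon ⌊19.58725/2⌋ = 9; lat ⌊5.34382/1⌋ = 5.
Subsquare: lon ⌊1.58725/0.0833333⌋ = 19 → t; lat ⌊0.34382/0.0416667⌋ = 8 → i.
Extended square: lon ⌊0.00392/0.00833333⌋ = 0; lat ⌊0.01049/0.00416667⌋ = 2.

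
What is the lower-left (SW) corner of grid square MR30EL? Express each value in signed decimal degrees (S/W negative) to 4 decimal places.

80.4583, 66.3333

Field M=12, R=17: +12·20° lon, +17·10° lat → SW at lon 60°, lat 80°.
Square 3, 0: +3·2° lon, +0·1° lat → SW at lon 66°, lat 80°.
Subsquare e=4, l=11: +4·0.0833333° lon, +11·0.0416667° lat → SW at lon 66.3333°, lat 80.4583°.
latitude 80.4583, longitude 66.3333.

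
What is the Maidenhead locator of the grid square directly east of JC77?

JC87

Longitude square 7; +1 → 8.
The latitude characters are unchanged.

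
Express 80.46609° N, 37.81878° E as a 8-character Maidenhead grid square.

KR80vl81

Offset from 180°W / 90°S: lon 217.81878°, lat 170.46609°.
Field: 217.81878/20 → 10 → K, 170.46609/10 → 17 → R; chars KR.
Square: 17.81878/2 → 8, 0.46609/1 → 0; chars 80.
Subsquare: 1.81878/0.0833333 → 21 → v, 0.46609/0.0416667 → 11 → l; chars vl.
Extended square: 0.06878/0.00833333 → 8, 0.00776/0.00416667 → 1; chars 81.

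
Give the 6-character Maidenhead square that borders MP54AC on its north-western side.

MP44xd

Longitude subsquare a = 0; −1 → -1, wraps to 23 = x, carry into square.
Longitude square 5; −1 → 4.
Latitude subsquare c = 2; +1 → 3 = d.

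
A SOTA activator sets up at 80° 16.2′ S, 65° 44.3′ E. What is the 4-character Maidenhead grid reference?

MA29

Add 180° to longitude and 90° to latitude: 245.74, 9.73.
Field: 245.74/20 → 12 → M, 9.73/10 → 0 → A; chars MA.
Square: 5.74/2 → 2, 9.73/1 → 9; chars 29.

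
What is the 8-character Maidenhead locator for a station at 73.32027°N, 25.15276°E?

Add 180° to longitude and 90° to latitude: 205.15276, 163.32027.
Field: 205.15276/20 → 10 → K, 163.32027/10 → 16 → Q; chars KQ.
Square: 5.15276/2 → 2, 3.32027/1 → 3; chars 23.
Subsquare: 1.15276/0.0833333 → 13 → n, 0.32027/0.0416667 → 7 → h; chars nh.
Extended square: 0.06943/0.00833333 → 8, 0.02860/0.00416667 → 6; chars 86.

KQ23nh86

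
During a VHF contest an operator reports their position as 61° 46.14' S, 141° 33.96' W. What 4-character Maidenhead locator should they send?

Add 180° to longitude and 90° to latitude: 38.43, 28.23.
Field: lon ⌊38.43/20⌋ = 1 → B; lat ⌊28.23/10⌋ = 2 → C.
Square: lon ⌊18.43/2⌋ = 9; lat ⌊8.23/1⌋ = 8.

BC98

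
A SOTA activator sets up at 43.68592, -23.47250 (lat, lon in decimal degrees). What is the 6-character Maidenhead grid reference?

HN83gq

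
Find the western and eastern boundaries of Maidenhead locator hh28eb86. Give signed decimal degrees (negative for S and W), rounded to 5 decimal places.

-35.60000, -35.59167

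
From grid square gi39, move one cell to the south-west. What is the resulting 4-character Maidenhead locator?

GI28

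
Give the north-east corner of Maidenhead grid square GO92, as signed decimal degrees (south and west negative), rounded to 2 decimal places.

53.00, -40.00

Field G=6, O=14: +6·20° lon, +14·10° lat → SW at lon -60°, lat 50°.
Square 9, 2: +9·2° lon, +2·1° lat → SW at lon -42°, lat 52°.
Cell spans 2° lon × 1° lat. NE corner is SW corner plus one full cell.
latitude 53.00, longitude -40.00.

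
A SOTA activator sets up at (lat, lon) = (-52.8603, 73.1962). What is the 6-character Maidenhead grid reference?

MD67od

Add 180° to longitude and 90° to latitude: 253.1962, 37.1397.
Field: 253.1962/20 → 12 → M, 37.1397/10 → 3 → D; chars MD.
Square: 13.1962/2 → 6, 7.1397/1 → 7; chars 67.
Subsquare: 1.1962/0.0833333 → 14 → o, 0.1397/0.0416667 → 3 → d; chars od.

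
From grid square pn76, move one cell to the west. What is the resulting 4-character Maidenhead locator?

PN66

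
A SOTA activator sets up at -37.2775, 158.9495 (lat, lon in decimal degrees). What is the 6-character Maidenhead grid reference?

QF92lr

Add 180° to longitude and 90° to latitude: 338.9495, 52.7225.
Field (20°×10°, letters A–R): lon ⌊338.9495/20⌋ = 16 → Q; lat ⌊52.7225/10⌋ = 5 → F.
Square (2°×1°, digits 0–9): lon ⌊18.9495/2⌋ = 9; lat ⌊2.7225/1⌋ = 2.
Subsquare (5′×2.5′, letters a–x): lon ⌊0.9495/0.0833333⌋ = 11 → l; lat ⌊0.7225/0.0416667⌋ = 17 → r.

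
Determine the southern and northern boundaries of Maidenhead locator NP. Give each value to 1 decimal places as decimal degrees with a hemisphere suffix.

60.0° N, 70.0° N

Field N=13, P=15: +13·20° lon, +15·10° lat → SW at lon 80°, lat 60°.
Cell spans 20° lon × 10° lat.
south 60.0° N, north 70.0° N.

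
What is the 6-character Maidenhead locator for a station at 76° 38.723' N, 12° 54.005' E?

JQ66kp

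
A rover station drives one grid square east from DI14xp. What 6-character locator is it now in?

Longitude subsquare x = 23; +1 → 24, wraps to 0 = a, carry into square.
Longitude square 1; +1 → 2.
The latitude characters are unchanged.

DI24ap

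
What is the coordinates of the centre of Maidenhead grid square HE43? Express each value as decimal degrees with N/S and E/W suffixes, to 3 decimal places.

46.500° S, 31.000° W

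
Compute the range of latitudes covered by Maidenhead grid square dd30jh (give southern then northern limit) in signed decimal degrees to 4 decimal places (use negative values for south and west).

-59.7083, -59.6667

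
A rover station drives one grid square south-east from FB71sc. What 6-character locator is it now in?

FB71tb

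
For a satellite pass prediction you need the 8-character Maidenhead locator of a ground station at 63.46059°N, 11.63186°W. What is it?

IP43el40

Offset from 180°W / 90°S: lon 168.36814°, lat 153.46059°.
Field: lon ⌊168.36814/20⌋ = 8 → I; lat ⌊153.46059/10⌋ = 15 → P.
Square: lon ⌊8.36814/2⌋ = 4; lat ⌊3.46059/1⌋ = 3.
Subsquare: lon ⌊0.36814/0.0833333⌋ = 4 → e; lat ⌊0.46059/0.0416667⌋ = 11 → l.
Extended square: lon ⌊0.03481/0.00833333⌋ = 4; lat ⌊0.00226/0.00416667⌋ = 0.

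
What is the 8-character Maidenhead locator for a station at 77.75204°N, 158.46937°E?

Shift to the Maidenhead origin (180°W, 90°S): lon 338.46937, lat 167.75204.
Field: lon ⌊338.46937/20⌋ = 16 → Q; lat ⌊167.75204/10⌋ = 16 → Q.
Square: lon ⌊18.46937/2⌋ = 9; lat ⌊7.75204/1⌋ = 7.
Subsquare: lon ⌊0.46937/0.0833333⌋ = 5 → f; lat ⌊0.75204/0.0416667⌋ = 18 → s.
Extended square: lon ⌊0.05270/0.00833333⌋ = 6; lat ⌊0.00204/0.00416667⌋ = 0.

QQ97fs60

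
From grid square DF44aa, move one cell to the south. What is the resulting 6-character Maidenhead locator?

Latitude subsquare a = 0; −1 → -1, wraps to 23 = x, carry into square.
Latitude square 4; −1 → 3.
The longitude characters are unchanged.

DF43ax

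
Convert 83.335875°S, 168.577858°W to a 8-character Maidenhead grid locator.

AA56rp09

Shift to the Maidenhead origin (180°W, 90°S): lon 11.42214, lat 6.66412.
Field: lon ⌊11.42214/20⌋ = 0 → A; lat ⌊6.66412/10⌋ = 0 → A.
Square: lon ⌊11.42214/2⌋ = 5; lat ⌊6.66412/1⌋ = 6.
Subsquare: lon ⌊1.42214/0.0833333⌋ = 17 → r; lat ⌊0.66412/0.0416667⌋ = 15 → p.
Extended square: lon ⌊0.00548/0.00833333⌋ = 0; lat ⌊0.03912/0.00416667⌋ = 9.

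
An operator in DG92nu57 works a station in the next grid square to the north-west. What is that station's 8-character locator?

DG92nu48

Longitude extended square 5; −1 → 4.
Latitude extended square 7; +1 → 8.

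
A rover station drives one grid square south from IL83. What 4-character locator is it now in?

IL82

Latitude square 3; −1 → 2.
The longitude characters are unchanged.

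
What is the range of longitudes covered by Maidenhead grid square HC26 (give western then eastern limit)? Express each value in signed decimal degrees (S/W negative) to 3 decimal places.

Field H=7, C=2: +7·20° lon, +2·10° lat → SW at lon -40°, lat -70°.
Square 2, 6: +2·2° lon, +6·1° lat → SW at lon -36°, lat -64°.
Cell spans 2° lon × 1° lat.
west -36.000, east -34.000.

-36.000, -34.000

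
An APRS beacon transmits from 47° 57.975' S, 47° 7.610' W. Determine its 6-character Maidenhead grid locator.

GE62ka

Add 180° to longitude and 90° to latitude: 132.8732, 42.0337.
Field: 132.8732/20 → 6 → G, 42.0337/10 → 4 → E; chars GE.
Square: 12.8732/2 → 6, 2.0337/1 → 2; chars 62.
Subsquare: 0.8732/0.0833333 → 10 → k, 0.0337/0.0416667 → 0 → a; chars ka.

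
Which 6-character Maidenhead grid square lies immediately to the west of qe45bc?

QE45ac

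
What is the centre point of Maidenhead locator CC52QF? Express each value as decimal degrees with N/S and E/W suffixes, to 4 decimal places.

67.7708° S, 128.6250° W

Field C=2, C=2: +2·20° lon, +2·10° lat → SW at lon -140°, lat -70°.
Square 5, 2: +5·2° lon, +2·1° lat → SW at lon -130°, lat -68°.
Subsquare q=16, f=5: +16·0.0833333° lon, +5·0.0416667° lat → SW at lon -128.667°, lat -67.7917°.
Cell spans 0.0833333° lon × 0.0416667° lat. Centre is SW corner plus half of each.
latitude 67.7708° S, longitude 128.6250° W.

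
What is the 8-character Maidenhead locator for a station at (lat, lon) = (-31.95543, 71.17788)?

MF58ob10

Add 180° to longitude and 90° to latitude: 251.17788, 58.04457.
Field: lon ⌊251.17788/20⌋ = 12 → M; lat ⌊58.04457/10⌋ = 5 → F.
Square: lon ⌊11.17788/2⌋ = 5; lat ⌊8.04457/1⌋ = 8.
Subsquare: lon ⌊1.17788/0.0833333⌋ = 14 → o; lat ⌊0.04457/0.0416667⌋ = 1 → b.
Extended square: lon ⌊0.01121/0.00833333⌋ = 1; lat ⌊0.00290/0.00416667⌋ = 0.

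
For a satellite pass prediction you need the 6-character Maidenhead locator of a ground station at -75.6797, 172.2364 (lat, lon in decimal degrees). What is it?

RB64ch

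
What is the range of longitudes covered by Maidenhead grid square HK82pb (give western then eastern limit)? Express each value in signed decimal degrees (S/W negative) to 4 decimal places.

-22.7500, -22.6667

Field H=7, K=10: +7·20° lon, +10·10° lat → SW at lon -40°, lat 10°.
Square 8, 2: +8·2° lon, +2·1° lat → SW at lon -24°, lat 12°.
Subsquare p=15, b=1: +15·0.0833333° lon, +1·0.0416667° lat → SW at lon -22.75°, lat 12.0417°.
Cell spans 0.0833333° lon × 0.0416667° lat.
west -22.7500, east -22.6667.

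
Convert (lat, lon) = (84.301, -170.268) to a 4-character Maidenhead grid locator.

AR44

Offset from 180°W / 90°S: lon 9.73°, lat 174.30°.
Field: lon ⌊9.73/20⌋ = 0 → A; lat ⌊174.30/10⌋ = 17 → R.
Square: lon ⌊9.73/2⌋ = 4; lat ⌊4.30/1⌋ = 4.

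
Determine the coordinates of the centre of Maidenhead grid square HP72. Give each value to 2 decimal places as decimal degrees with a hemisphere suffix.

62.50° N, 25.00° W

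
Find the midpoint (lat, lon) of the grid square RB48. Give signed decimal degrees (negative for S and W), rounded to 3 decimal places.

Field R=17, B=1: +17·20° lon, +1·10° lat → SW at lon 160°, lat -80°.
Square 4, 8: +4·2° lon, +8·1° lat → SW at lon 168°, lat -72°.
Cell spans 2° lon × 1° lat. Centre is SW corner plus half of each.
latitude -71.500, longitude 169.000.

-71.500, 169.000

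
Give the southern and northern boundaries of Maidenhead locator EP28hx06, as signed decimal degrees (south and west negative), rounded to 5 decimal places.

68.98333, 68.98750

Field E=4, P=15: +4·20° lon, +15·10° lat → SW at lon -100°, lat 60°.
Square 2, 8: +2·2° lon, +8·1° lat → SW at lon -96°, lat 68°.
Subsquare h=7, x=23: +7·0.0833333° lon, +23·0.0416667° lat → SW at lon -95.4167°, lat 68.9583°.
Extended square 0, 6: +0·0.00833333° lon, +6·0.00416667° lat → SW at lon -95.4167°, lat 68.9833°.
Cell spans 0.00833333° lon × 0.00416667° lat.
south 68.98333, north 68.98750.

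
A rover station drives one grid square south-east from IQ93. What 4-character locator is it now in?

Longitude square 9; +1 → 10, wraps to 0, carry into field.
Longitude field I = 8; +1 → 9 = J.
Latitude square 3; −1 → 2.

JQ02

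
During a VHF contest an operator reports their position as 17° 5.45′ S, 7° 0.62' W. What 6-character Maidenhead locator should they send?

Offset from 180°W / 90°S: lon 172.9897°, lat 72.9092°.
Field (20°×10°, letters A–R): 172.9897/20 → 8 → I, 72.9092/10 → 7 → H; chars IH.
Square (2°×1°, digits 0–9): 12.9897/2 → 6, 2.9092/1 → 2; chars 62.
Subsquare (5′×2.5′, letters a–x): 0.9897/0.0833333 → 11 → l, 0.9092/0.0416667 → 21 → v; chars lv.

IH62lv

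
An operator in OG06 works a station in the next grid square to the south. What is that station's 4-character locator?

OG05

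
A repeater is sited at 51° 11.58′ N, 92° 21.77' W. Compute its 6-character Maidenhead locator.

EO31te

Offset from 180°W / 90°S: lon 87.6372°, lat 141.1930°.
Field (20°×10°, letters A–R): lon ⌊87.6372/20⌋ = 4 → E; lat ⌊141.1930/10⌋ = 14 → O.
Square (2°×1°, digits 0–9): lon ⌊7.6372/2⌋ = 3; lat ⌊1.1930/1⌋ = 1.
Subsquare (5′×2.5′, letters a–x): lon ⌊1.6372/0.0833333⌋ = 19 → t; lat ⌊0.1930/0.0416667⌋ = 4 → e.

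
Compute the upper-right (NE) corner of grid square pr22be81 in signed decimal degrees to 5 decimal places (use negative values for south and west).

Field P=15, R=17: +15·20° lon, +17·10° lat → SW at lon 120°, lat 80°.
Square 2, 2: +2·2° lon, +2·1° lat → SW at lon 124°, lat 82°.
Subsquare b=1, e=4: +1·0.0833333° lon, +4·0.0416667° lat → SW at lon 124.083°, lat 82.1667°.
Extended square 8, 1: +8·0.00833333° lon, +1·0.00416667° lat → SW at lon 124.15°, lat 82.1708°.
Cell spans 0.00833333° lon × 0.00416667° lat. NE corner is SW corner plus one full cell.
latitude 82.17500, longitude 124.15833.

82.17500, 124.15833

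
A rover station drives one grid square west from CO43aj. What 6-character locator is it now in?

Longitude subsquare a = 0; −1 → -1, wraps to 23 = x, carry into square.
Longitude square 4; −1 → 3.
The latitude characters are unchanged.

CO33xj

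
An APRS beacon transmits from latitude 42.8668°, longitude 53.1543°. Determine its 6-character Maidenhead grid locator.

Add 180° to longitude and 90° to latitude: 233.1543, 132.8668.
Field (20°×10°, letters A–R): lon ⌊233.1543/20⌋ = 11 → L; lat ⌊132.8668/10⌋ = 13 → N.
Square (2°×1°, digits 0–9): lon ⌊13.1543/2⌋ = 6; lat ⌊2.8668/1⌋ = 2.
Subsquare (5′×2.5′, letters a–x): lon ⌊1.1543/0.0833333⌋ = 13 → n; lat ⌊0.8668/0.0416667⌋ = 20 → u.

LN62nu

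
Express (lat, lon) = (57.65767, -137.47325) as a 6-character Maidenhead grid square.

CO17gp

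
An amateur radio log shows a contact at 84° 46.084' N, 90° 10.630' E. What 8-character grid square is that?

Add 180° to longitude and 90° to latitude: 270.17717, 174.76807.
Field: lon ⌊270.17717/20⌋ = 13 → N; lat ⌊174.76807/10⌋ = 17 → R.
Square: lon ⌊10.17717/2⌋ = 5; lat ⌊4.76807/1⌋ = 4.
Subsquare: lon ⌊0.17717/0.0833333⌋ = 2 → c; lat ⌊0.76807/0.0416667⌋ = 18 → s.
Extended square: lon ⌊0.01050/0.00833333⌋ = 1; lat ⌊0.01807/0.00416667⌋ = 4.

NR54cs14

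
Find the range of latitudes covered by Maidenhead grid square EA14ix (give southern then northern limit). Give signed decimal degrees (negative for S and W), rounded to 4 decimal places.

Field E=4, A=0: +4·20° lon, +0·10° lat → SW at lon -100°, lat -90°.
Square 1, 4: +1·2° lon, +4·1° lat → SW at lon -98°, lat -86°.
Subsquare i=8, x=23: +8·0.0833333° lon, +23·0.0416667° lat → SW at lon -97.3333°, lat -85.0417°.
Cell spans 0.0833333° lon × 0.0416667° lat.
south -85.0417, north -85.0000.

-85.0417, -85.0000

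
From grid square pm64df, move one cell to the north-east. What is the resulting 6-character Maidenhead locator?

PM64eg

Longitude subsquare d = 3; +1 → 4 = e.
Latitude subsquare f = 5; +1 → 6 = g.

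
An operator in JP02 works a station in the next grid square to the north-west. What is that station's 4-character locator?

IP93

Longitude square 0; −1 → -1, wraps to 9, carry into field.
Longitude field J = 9; −1 → 8 = I.
Latitude square 2; +1 → 3.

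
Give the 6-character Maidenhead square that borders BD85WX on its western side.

BD85vx

Longitude subsquare w = 22; −1 → 21 = v.
The latitude characters are unchanged.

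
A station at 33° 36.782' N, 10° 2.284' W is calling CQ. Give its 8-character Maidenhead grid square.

IM43xo57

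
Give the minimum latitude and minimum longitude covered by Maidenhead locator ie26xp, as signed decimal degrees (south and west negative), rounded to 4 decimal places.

Field I=8, E=4: +8·20° lon, +4·10° lat → SW at lon -20°, lat -50°.
Square 2, 6: +2·2° lon, +6·1° lat → SW at lon -16°, lat -44°.
Subsquare x=23, p=15: +23·0.0833333° lon, +15·0.0416667° lat → SW at lon -14.0833°, lat -43.375°.
latitude -43.3750, longitude -14.0833.

-43.3750, -14.0833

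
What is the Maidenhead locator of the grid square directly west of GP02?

FP92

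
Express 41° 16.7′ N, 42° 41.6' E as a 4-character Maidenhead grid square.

Shift to the Maidenhead origin (180°W, 90°S): lon 222.69, lat 131.28.
Field (20°×10°, letters A–R): 222.69/20 → 11 → L, 131.28/10 → 13 → N; chars LN.
Square (2°×1°, digits 0–9): 2.69/2 → 1, 1.28/1 → 1; chars 11.

LN11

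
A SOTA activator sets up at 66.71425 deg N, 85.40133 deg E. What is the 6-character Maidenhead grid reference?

NP26qr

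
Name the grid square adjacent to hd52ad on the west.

Longitude subsquare a = 0; −1 → -1, wraps to 23 = x, carry into square.
Longitude square 5; −1 → 4.
The latitude characters are unchanged.

HD42xd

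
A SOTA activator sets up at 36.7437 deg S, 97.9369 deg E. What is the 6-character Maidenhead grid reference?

Shift to the Maidenhead origin (180°W, 90°S): lon 277.9369, lat 53.2563.
Field: 277.9369/20 → 13 → N, 53.2563/10 → 5 → F; chars NF.
Square: 17.9369/2 → 8, 3.2563/1 → 3; chars 83.
Subsquare: 1.9369/0.0833333 → 23 → x, 0.2563/0.0416667 → 6 → g; chars xg.

NF83xg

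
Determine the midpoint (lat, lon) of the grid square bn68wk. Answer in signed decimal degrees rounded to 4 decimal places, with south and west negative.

48.4375, -146.1250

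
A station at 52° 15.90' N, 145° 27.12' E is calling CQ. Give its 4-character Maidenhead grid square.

QO22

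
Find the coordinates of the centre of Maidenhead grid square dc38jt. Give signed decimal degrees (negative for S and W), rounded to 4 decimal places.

Field D=3, C=2: +3·20° lon, +2·10° lat → SW at lon -120°, lat -70°.
Square 3, 8: +3·2° lon, +8·1° lat → SW at lon -114°, lat -62°.
Subsquare j=9, t=19: +9·0.0833333° lon, +19·0.0416667° lat → SW at lon -113.25°, lat -61.2083°.
Cell spans 0.0833333° lon × 0.0416667° lat. Centre is SW corner plus half of each.
latitude -61.1875, longitude -113.2083.

-61.1875, -113.2083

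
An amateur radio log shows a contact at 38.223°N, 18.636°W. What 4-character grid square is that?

Shift to the Maidenhead origin (180°W, 90°S): lon 161.36, lat 128.22.
Field: lon ⌊161.36/20⌋ = 8 → I; lat ⌊128.22/10⌋ = 12 → M.
Square: lon ⌊1.36/2⌋ = 0; lat ⌊8.22/1⌋ = 8.

IM08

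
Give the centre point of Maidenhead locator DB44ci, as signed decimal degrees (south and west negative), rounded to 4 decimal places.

-75.6458, -111.7917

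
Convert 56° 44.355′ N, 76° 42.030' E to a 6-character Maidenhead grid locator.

Shift to the Maidenhead origin (180°W, 90°S): lon 256.7005, lat 146.7392.
Field: 256.7005/20 → 12 → M, 146.7392/10 → 14 → O; chars MO.
Square: 16.7005/2 → 8, 6.7392/1 → 6; chars 86.
Subsquare: 0.7005/0.0833333 → 8 → i, 0.7392/0.0416667 → 17 → r; chars ir.

MO86ir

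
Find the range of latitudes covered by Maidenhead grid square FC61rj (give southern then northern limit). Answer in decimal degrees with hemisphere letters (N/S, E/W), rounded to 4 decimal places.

Field F=5, C=2: +5·20° lon, +2·10° lat → SW at lon -80°, lat -70°.
Square 6, 1: +6·2° lon, +1·1° lat → SW at lon -68°, lat -69°.
Subsquare r=17, j=9: +17·0.0833333° lon, +9·0.0416667° lat → SW at lon -66.5833°, lat -68.625°.
Cell spans 0.0833333° lon × 0.0416667° lat.
south 68.6250° S, north 68.5833° S.

68.6250° S, 68.5833° S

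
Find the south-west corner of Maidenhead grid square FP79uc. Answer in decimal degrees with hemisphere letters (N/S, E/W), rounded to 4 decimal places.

Field F=5, P=15: +5·20° lon, +15·10° lat → SW at lon -80°, lat 60°.
Square 7, 9: +7·2° lon, +9·1° lat → SW at lon -66°, lat 69°.
Subsquare u=20, c=2: +20·0.0833333° lon, +2·0.0416667° lat → SW at lon -64.3333°, lat 69.0833°.
latitude 69.0833° N, longitude 64.3333° W.

69.0833° N, 64.3333° W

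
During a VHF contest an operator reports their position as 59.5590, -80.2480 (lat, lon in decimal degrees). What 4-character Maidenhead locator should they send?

Add 180° to longitude and 90° to latitude: 99.75, 149.56.
Field (20°×10°, letters A–R): lon ⌊99.75/20⌋ = 4 → E; lat ⌊149.56/10⌋ = 14 → O.
Square (2°×1°, digits 0–9): lon ⌊19.75/2⌋ = 9; lat ⌊9.56/1⌋ = 9.

EO99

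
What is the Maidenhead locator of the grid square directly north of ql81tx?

Latitude subsquare x = 23; +1 → 24, wraps to 0 = a, carry into square.
Latitude square 1; +1 → 2.
The longitude characters are unchanged.

QL82ta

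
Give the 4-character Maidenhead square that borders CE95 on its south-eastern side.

DE04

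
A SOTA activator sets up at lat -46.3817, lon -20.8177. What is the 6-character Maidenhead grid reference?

HE93oo

Add 180° to longitude and 90° to latitude: 159.1823, 43.6183.
Field: lon ⌊159.1823/20⌋ = 7 → H; lat ⌊43.6183/10⌋ = 4 → E.
Square: lon ⌊19.1823/2⌋ = 9; lat ⌊3.6183/1⌋ = 3.
Subsquare: lon ⌊1.1823/0.0833333⌋ = 14 → o; lat ⌊0.6183/0.0416667⌋ = 14 → o.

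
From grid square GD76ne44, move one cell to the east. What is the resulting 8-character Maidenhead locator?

GD76ne54

Longitude extended square 4; +1 → 5.
The latitude characters are unchanged.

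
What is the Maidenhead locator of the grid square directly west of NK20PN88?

NK20pn78

Longitude extended square 8; −1 → 7.
The latitude characters are unchanged.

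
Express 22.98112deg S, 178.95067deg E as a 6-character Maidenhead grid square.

RG97la

Add 180° to longitude and 90° to latitude: 358.9507, 67.0189.
Field: 358.9507/20 → 17 → R, 67.0189/10 → 6 → G; chars RG.
Square: 18.9507/2 → 9, 7.0189/1 → 7; chars 97.
Subsquare: 0.9507/0.0833333 → 11 → l, 0.0189/0.0416667 → 0 → a; chars la.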